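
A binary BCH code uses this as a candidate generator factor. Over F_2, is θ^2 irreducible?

No

Write h(θ) = θ^2.
Check for roots in F_2: h(0) = 0 → root; h(1) = 1.
h(0) = 0, so (θ) divides h(θ); h is reducible.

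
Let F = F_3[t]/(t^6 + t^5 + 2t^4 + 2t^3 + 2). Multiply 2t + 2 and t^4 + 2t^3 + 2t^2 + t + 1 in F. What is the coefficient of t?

Multiply in F_3[t]: (2t + 2)·(t^4 + 2t^3 + 2t^2 + t + 1) = 2t^5 + 2t^3 + t + 2.
Reduced: 2t^5 + 2t^3 + t + 2.

1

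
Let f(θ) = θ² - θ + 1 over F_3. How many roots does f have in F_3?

Evaluate at each of the 3 elements of F_3:
f(0) = 1; f(1) = 1; f(2) = 0 → root.
Roots: {2}.

1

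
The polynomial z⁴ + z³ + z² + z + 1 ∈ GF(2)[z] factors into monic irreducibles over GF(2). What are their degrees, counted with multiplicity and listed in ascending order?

Write f(z) = z⁴ + z³ + z² + z + 1.
Roots in GF(2): f(0) = 1; f(1) = 1.
Complete factorization: f(z) = (z⁴ + z³ + z² + z + 1).
Factor degrees with multiplicity: 4 = 4.

4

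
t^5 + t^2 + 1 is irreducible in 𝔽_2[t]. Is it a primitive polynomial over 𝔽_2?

Write f(t) = t^5 + t^2 + 1.
|GF(2^5)^×| = 2^5 − 1 = 31. Prime factorization: 31 = 31.
f is primitive ⇔ t has order 31 in GF(2)[t]/(f), i.e. t^(31/q) ≠ 1 for each prime q | 31.
t^(1) mod f = t.
None equal 1, so t has full order 31; f is primitive.

Yes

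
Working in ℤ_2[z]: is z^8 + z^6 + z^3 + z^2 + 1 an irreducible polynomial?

Write g(z) = z^8 + z^6 + z^3 + z^2 + 1.
Check for roots in ℤ_2: g(0) = 1; g(1) = 1.
No roots, so no linear factors.
Monic irreducibles of degree 2 over GF(2): z^2 + z + 1.
None of them divide g (all give nonzero remainder).
Monic irreducibles of degree 3 over GF(2): z^3 + z + 1, z^3 + z^2 + 1.
None of them divide g (all give nonzero remainder).
Monic irreducibles of degree 4 over GF(2): z^4 + z + 1, z^4 + z^3 + 1, z^4 + z^3 + z^2 + z + 1.
None of them divide g (all give nonzero remainder).
No irreducible factor of degree ≤ 4 exists, so g is irreducible over GF(2).

Yes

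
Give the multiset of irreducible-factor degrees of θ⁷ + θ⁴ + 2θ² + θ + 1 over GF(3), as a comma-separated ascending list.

1, 2, 2, 2

Write f(θ) = θ⁷ + θ⁴ + 2θ² + θ + 1.
Roots in GF(3): f(0) = 1; f(1) = 0 → root; f(2) = 2.
Linear factors from roots: (θ + 2).
Complete factorization: f(θ) = (θ + 2)·(θ² + θ + 2)·(θ² + 1)^2.
Factor degrees with multiplicity: 1 + 2 + 2 + 2 = 7.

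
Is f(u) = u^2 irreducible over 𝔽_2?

Check for roots in 𝔽_2: f(0) = 0 → root; f(1) = 1.
f(0) = 0, so (u) divides f(u); f is reducible.

No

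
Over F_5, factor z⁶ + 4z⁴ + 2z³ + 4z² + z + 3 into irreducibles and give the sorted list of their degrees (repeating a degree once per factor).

1, 1, 2, 2

Write g(z) = z⁶ + 4z⁴ + 2z³ + 4z² + z + 3.
Roots in F_5: g(0) = 3; g(1) = 0 → root; g(2) = 0 → root; g(3) = 4; g(4) = 4.
Linear factors from roots: (z + 4), (z + 3).
Complete factorization: g(z) = (z + 3)·(z + 4)·(z² + 3)·(z² + 3z + 3).
Factor degrees with multiplicity: 1 + 1 + 2 + 2 = 6.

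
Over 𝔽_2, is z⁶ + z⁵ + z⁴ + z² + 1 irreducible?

Write P(z) = z⁶ + z⁵ + z⁴ + z² + 1.
Check for roots in 𝔽_2: P(0) = 1; P(1) = 1.
No roots, so no linear factors.
Monic irreducibles of degree 2 over GF(2): z² + z + 1.
None of them divide P (all give nonzero remainder).
Monic irreducibles of degree 3 over GF(2): z³ + z + 1, z³ + z² + 1.
None of them divide P (all give nonzero remainder).
No irreducible factor of degree ≤ 3 exists, so P is irreducible over GF(2).

Yes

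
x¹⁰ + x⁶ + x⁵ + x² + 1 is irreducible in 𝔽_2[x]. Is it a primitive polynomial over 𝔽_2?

Yes

Write f(x) = x¹⁰ + x⁶ + x⁵ + x² + 1.
|GF(2^10)^×| = 2^10 − 1 = 1023. Prime factorization: 1023 = 3·11·31.
f is primitive ⇔ x has order 1023 in GF(2)[x]/(f), i.e. x^(1023/q) ≠ 1 for each prime q | 1023.
x^(341) mod f = x⁹ + x⁸ + x⁷ + x⁶ + x + 1.
x^(93) mod f = x⁹ + x⁸ + x⁴ + x³.
x^(33) mod f = x⁹ + x⁷ + x⁵ + x³.
None equal 1, so x has full order 1023; f is primitive.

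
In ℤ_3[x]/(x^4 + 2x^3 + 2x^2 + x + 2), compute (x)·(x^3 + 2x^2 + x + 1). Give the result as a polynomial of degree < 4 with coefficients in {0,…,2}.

Multiply in ℤ_3[x]: (x)·(x^3 + 2x^2 + x + 1) = x^4 + 2x^3 + x^2 + x.
Reduce using x^4 ≡ x^3 + x^2 + 2x + 1 (mod x^4 + 2x^3 + 2x^2 + x + 2).
Reduced: 2x^2 + 1.

2x^2 + 1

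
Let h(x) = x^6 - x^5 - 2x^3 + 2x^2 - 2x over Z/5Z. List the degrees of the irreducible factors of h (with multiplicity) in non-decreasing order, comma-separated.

Roots in Z/5Z: h(0) = 0 → root; h(1) = 3; h(2) = 0 → root; h(3) = 4; h(4) = 3.
Linear factors from roots: (x), (x - 2).
Complete factorization: h(x) = (x)·(x - 2)·(x^4 + x^3 + 2x^2 + 2x + 1).
Factor degrees with multiplicity: 1 + 1 + 4 = 6.

1, 1, 4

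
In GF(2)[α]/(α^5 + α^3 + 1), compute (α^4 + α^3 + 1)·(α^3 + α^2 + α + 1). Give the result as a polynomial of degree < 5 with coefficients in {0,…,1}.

Multiply in GF(2)[α]: (α^4 + α^3 + 1)·(α^3 + α^2 + α + 1) = α^7 + α^2 + α + 1.
Reduce using α^5 ≡ α^3 + 1 (mod α^5 + α^3 + 1).
Reduced: α^3 + α.

α^3 + α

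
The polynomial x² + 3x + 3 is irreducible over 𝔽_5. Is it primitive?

Yes

Write f(x) = x² + 3x + 3.
|GF(5^2)^×| = 5^2 − 1 = 24. Prime factorization: 24 = 2^3·3.
f is primitive ⇔ x has order 24 in GF(5)[x]/(f), i.e. x^(24/q) ≠ 1 for each prime q | 24.
x^(12) mod f = 4.
x^(8) mod f = x + 1.
None equal 1, so x has full order 24; f is primitive.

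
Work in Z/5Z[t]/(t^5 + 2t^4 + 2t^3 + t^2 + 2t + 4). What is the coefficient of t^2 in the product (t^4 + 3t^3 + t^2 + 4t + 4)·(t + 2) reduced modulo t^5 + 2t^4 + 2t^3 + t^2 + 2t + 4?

0

Multiply in Z/5Z[t]: (t^4 + 3t^3 + t^2 + 4t + 4)·(t + 2) = t^5 + 2t^3 + t^2 + 2t + 3.
Reduce using t^5 ≡ 3t^4 + 3t^3 + 4t^2 + 3t + 1 (mod t^5 + 2t^4 + 2t^3 + t^2 + 2t + 4).
Reduced: 3t^4 + 4.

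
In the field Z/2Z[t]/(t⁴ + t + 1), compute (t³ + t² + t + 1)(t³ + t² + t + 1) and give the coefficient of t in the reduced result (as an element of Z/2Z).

Multiply in Z/2Z[t]: (t³ + t² + t + 1)·(t³ + t² + t + 1) = t⁶ + t⁴ + t² + 1.
Reduce using t⁴ ≡ t + 1 (mod t⁴ + t + 1).
Reduced: t³ + t.

1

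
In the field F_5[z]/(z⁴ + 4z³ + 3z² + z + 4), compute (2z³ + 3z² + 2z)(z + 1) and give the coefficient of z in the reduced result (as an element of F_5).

0

Multiply in F_5[z]: (2z³ + 3z² + 2z)·(z + 1) = 2z⁴ + 2z.
Reduce using z⁴ ≡ z³ + 2z² + 4z + 1 (mod z⁴ + 4z³ + 3z² + z + 4).
Reduced: 2z³ + 4z² + 2.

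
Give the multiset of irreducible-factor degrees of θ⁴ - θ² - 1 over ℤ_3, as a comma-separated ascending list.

4

Write h(θ) = θ⁴ - θ² - 1.
Roots in ℤ_3: h(0) = 2; h(1) = 2; h(2) = 2.
Complete factorization: h(θ) = (θ⁴ - θ² - 1).
Factor degrees with multiplicity: 4 = 4.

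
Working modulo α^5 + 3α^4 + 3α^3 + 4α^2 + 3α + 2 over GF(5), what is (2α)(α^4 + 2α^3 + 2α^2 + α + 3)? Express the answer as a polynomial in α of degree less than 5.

Multiply in GF(5)[α]: (2α)·(α^4 + 2α^3 + 2α^2 + α + 3) = 2α^5 + 4α^4 + 4α^3 + 2α^2 + α.
Reduce using α^5 ≡ 2α^4 + 2α^3 + α^2 + 2α + 3 (mod α^5 + 3α^4 + 3α^3 + 4α^2 + 3α + 2).
Reduced: 3α^4 + 3α^3 + 4α^2 + 1.

3α^4 + 3α^3 + 4α^2 + 1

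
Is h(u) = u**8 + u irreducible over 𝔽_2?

No

Check for roots in 𝔽_2: h(0) = 0 → root; h(1) = 0 → root.
h(0) = 0, so (u) divides h(u); h is reducible.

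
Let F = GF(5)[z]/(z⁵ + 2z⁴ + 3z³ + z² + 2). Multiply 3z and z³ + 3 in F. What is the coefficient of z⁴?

3

Multiply in GF(5)[z]: (3z)·(z³ + 3) = 3z⁴ + 4z.
Reduced: 3z⁴ + 4z.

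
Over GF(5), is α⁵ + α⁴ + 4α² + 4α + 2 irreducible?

Write m(α) = α⁵ + α⁴ + 4α² + 4α + 2.
Check for roots in GF(5): m(0) = 2; m(1) = 2; m(2) = 4; m(3) = 4; m(4) = 2.
No roots, so no linear factors.
Degree-2 irreducible divisors: test the 10 monic irreducibles of degree 2 over GF(5).
None of them divide m (all give nonzero remainder).
No irreducible factor of degree ≤ 2 exists, so m is irreducible over GF(5).

Yes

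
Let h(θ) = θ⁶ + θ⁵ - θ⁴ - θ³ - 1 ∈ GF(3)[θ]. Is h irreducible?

Check for roots in GF(3): h(0) = 2; h(1) = 2; h(2) = 2.
No roots, so no linear factors.
Monic irreducibles of degree 2 over GF(3): θ² + 1, θ² + θ - 1, θ² - θ - 1.
None of them divide h (all give nonzero remainder).
Degree-3 irreducible divisors: test the 8 monic irreducibles of degree 3 over GF(3).
None of them divide h (all give nonzero remainder).
No irreducible factor of degree ≤ 3 exists, so h is irreducible over GF(3).

Yes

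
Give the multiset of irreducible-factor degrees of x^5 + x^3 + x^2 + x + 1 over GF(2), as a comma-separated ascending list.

5

Write f(x) = x^5 + x^3 + x^2 + x + 1.
Roots in GF(2): f(0) = 1; f(1) = 1.
Complete factorization: f(x) = (x^5 + x^3 + x^2 + x + 1).
Factor degrees with multiplicity: 5 = 5.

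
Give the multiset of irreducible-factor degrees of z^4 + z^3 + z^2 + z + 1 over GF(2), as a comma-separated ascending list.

4

Write h(z) = z^4 + z^3 + z^2 + z + 1.
Roots in GF(2): h(0) = 1; h(1) = 1.
Complete factorization: h(z) = (z^4 + z^3 + z^2 + z + 1).
Factor degrees with multiplicity: 4 = 4.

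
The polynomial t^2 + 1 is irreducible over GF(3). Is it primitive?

No

Write f(t) = t^2 + 1.
|GF(3^2)^×| = 3^2 − 1 = 8. Prime factorization: 8 = 2^3.
f is primitive ⇔ t has order 8 in GF(3)[t]/(f), i.e. t^(8/q) ≠ 1 for each prime q | 8.
t^(4) mod f = 1
Since t^(4) = 1, the order of t divides 4 < 8; not primitive.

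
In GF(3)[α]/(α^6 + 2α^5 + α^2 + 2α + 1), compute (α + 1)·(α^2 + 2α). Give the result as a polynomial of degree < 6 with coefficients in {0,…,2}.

Multiply in GF(3)[α]: (α + 1)·(α^2 + 2α) = α^3 + 2α.
Reduced: α^3 + 2α.

α^3 + 2α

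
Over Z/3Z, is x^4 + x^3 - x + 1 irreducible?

Write m(x) = x^4 + x^3 - x + 1.
Check for roots in Z/3Z: m(0) = 1; m(1) = 2; m(2) = 2.
No roots, so no linear factors.
Monic irreducibles of degree 2 over GF(3): x^2 + 1, x^2 + x - 1, x^2 - x - 1.
None of them divide m (all give nonzero remainder).
No irreducible factor of degree ≤ 2 exists, so m is irreducible over GF(3).

Yes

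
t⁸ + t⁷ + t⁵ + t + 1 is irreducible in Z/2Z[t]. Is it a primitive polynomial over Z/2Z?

Write f(t) = t⁸ + t⁷ + t⁵ + t + 1.
|GF(2^8)^×| = 2^8 − 1 = 255. Prime factorization: 255 = 3·5·17.
f is primitive ⇔ t has order 255 in GF(2)[t]/(f), i.e. t^(255/q) ≠ 1 for each prime q | 255.
t^(85) mod f = 1
t^(51) mod f = t⁶ + t⁴ + t³ + t.
t^(15) mod f = t⁵ + t⁴ + t³.
Since t^(85) = 1, the order of t divides 85 < 255; not primitive.

No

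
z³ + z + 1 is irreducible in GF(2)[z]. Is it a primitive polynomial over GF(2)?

Write f(z) = z³ + z + 1.
|GF(2^3)^×| = 2^3 − 1 = 7. Prime factorization: 7 = 7.
f is primitive ⇔ z has order 7 in GF(2)[z]/(f), i.e. z^(7/q) ≠ 1 for each prime q | 7.
z^(1) mod f = z.
None equal 1, so z has full order 7; f is primitive.

Yes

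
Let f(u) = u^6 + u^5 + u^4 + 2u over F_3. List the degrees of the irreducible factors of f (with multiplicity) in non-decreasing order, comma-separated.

1, 2, 3

Roots in F_3: f(0) = 0 → root; f(1) = 2; f(2) = 2.
Linear factors from roots: (u).
Complete factorization: f(u) = (u)·(u^2 + 1)·(u^3 + u^2 + 2).
Factor degrees with multiplicity: 1 + 2 + 3 = 6.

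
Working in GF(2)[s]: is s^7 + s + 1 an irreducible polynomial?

Write f(s) = s^7 + s + 1.
Check for roots in GF(2): f(0) = 1; f(1) = 1.
No roots, so no linear factors.
Monic irreducibles of degree 2 over GF(2): s^2 + s + 1.
None of them divide f (all give nonzero remainder).
Monic irreducibles of degree 3 over GF(2): s^3 + s + 1, s^3 + s^2 + 1.
None of them divide f (all give nonzero remainder).
No irreducible factor of degree ≤ 3 exists, so f is irreducible over GF(2).

Yes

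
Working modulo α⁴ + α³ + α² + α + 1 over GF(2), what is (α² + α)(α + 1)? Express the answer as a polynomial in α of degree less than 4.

Multiply in GF(2)[α]: (α² + α)·(α + 1) = α³ + α.
Reduced: α³ + α.

α^3 + α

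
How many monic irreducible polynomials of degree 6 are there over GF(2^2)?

670

x^(4^6) − x is the product of all monic irreducibles of degree dividing 6; Möbius inversion gives N = (1/6) Σ μ(6/d)·4^d.
Divisors of 6: 1, 2, 3, 6; μ(6/d) for each: 1, -1, -1, 1.
Σ = 4^1 − 4^2 − 4^3 + 4^6 = 4020.
N = 4020/6 = 670.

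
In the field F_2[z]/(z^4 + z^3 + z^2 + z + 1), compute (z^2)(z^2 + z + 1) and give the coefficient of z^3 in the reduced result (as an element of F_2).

0

Multiply in F_2[z]: (z^2)·(z^2 + z + 1) = z^4 + z^3 + z^2.
Reduce using z^4 ≡ z^3 + z^2 + z + 1 (mod z^4 + z^3 + z^2 + z + 1).
Reduced: z + 1.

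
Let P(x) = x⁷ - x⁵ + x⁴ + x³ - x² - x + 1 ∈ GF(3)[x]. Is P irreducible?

Yes

Check for roots in GF(3): P(0) = 1; P(1) = 1; P(2) = 1.
No roots, so no linear factors.
Monic irreducibles of degree 2 over GF(3): x² + 1, x² + x - 1, x² - x - 1.
None of them divide P (all give nonzero remainder).
Degree-3 irreducible divisors: test the 8 monic irreducibles of degree 3 over GF(3).
None of them divide P (all give nonzero remainder).
No irreducible factor of degree ≤ 3 exists, so P is irreducible over GF(3).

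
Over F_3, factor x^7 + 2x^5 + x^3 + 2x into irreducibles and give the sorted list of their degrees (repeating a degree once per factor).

1, 1, 1, 2, 2

Write f(x) = x^7 + 2x^5 + x^3 + 2x.
Roots in F_3: f(0) = 0 → root; f(1) = 0 → root; f(2) = 0 → root.
Linear factors from roots: (x), (x + 2), (x + 1).
Complete factorization: f(x) = (x)·(x + 1)·(x + 2)·(x^2 + x + 2)·(x^2 + 2x + 2).
Factor degrees with multiplicity: 1 + 1 + 1 + 2 + 2 = 7.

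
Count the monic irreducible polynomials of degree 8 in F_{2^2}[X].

8160

x^(4^8) − x is the product of all monic irreducibles of degree dividing 8; Möbius inversion gives N = (1/8) Σ μ(8/d)·4^d.
Divisors of 8: 1, 2, 4, 8; μ(8/d) for each: 0, 0, -1, 1.
Σ = − 4^4 + 4^8 = 65280.
N = 65280/8 = 8160.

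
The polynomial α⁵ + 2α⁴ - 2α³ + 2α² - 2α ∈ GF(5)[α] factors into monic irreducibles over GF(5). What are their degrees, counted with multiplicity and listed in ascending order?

1, 2, 2

Write g(α) = α⁵ + 2α⁴ - 2α³ + 2α² - 2α.
Roots in GF(5): g(0) = 0 → root; g(1) = 1; g(2) = 2; g(3) = 3; g(4) = 2.
Linear factors from roots: (α).
Complete factorization: g(α) = (α)·(α² - 2α - 1)·(α² - α + 2).
Factor degrees with multiplicity: 1 + 2 + 2 = 5.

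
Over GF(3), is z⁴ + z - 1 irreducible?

Write f(z) = z⁴ + z - 1.
Check for roots in GF(3): f(0) = 2; f(1) = 1; f(2) = 2.
No roots, so no linear factors.
Monic irreducibles of degree 2 over GF(3): z² + 1, z² + z - 1, z² - z - 1.
None of them divide f (all give nonzero remainder).
No irreducible factor of degree ≤ 2 exists, so f is irreducible over GF(3).

Yes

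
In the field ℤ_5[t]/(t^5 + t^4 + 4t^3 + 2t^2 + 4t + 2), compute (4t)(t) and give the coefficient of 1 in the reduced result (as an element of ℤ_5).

0

Multiply in ℤ_5[t]: (4t)·(t) = 4t^2.
Reduced: 4t^2.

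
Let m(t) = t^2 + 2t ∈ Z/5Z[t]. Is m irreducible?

No

Check for roots in Z/5Z: m(0) = 0 → root; m(1) = 3; m(2) = 3; m(3) = 0 → root; m(4) = 4.
m(0) = 0, so (t) divides m(t); m is reducible.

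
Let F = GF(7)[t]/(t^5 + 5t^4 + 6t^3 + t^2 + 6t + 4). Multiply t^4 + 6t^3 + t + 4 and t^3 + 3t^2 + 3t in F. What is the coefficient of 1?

6

Multiply in GF(7)[t]: (t^4 + 6t^3 + t + 4)·(t^3 + 3t^2 + 3t) = t^7 + 2t^6 + 5t^4 + t^2 + 5t.
Reduce using t^5 ≡ 2t^4 + t^3 + 6t^2 + t + 3 (mod t^5 + 5t^4 + 6t^3 + t^2 + 6t + 4).
Reduced: 5t^4 + 6t^3 + 6t^2 + 5t + 6.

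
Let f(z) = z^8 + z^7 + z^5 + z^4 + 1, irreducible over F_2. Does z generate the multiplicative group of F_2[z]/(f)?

No

|GF(2^8)^×| = 2^8 − 1 = 255. Prime factorization: 255 = 3·5·17.
f is primitive ⇔ z has order 255 in GF(2)[z]/(f), i.e. z^(255/q) ≠ 1 for each prime q | 255.
z^(85) mod f = z^7 + z^6 + z^3 + z^2 + 1.
z^(51) mod f = 1
z^(15) mod f = z^5 + z^4 + z + 1.
Since z^(51) = 1, the order of z divides 51 < 255; not primitive.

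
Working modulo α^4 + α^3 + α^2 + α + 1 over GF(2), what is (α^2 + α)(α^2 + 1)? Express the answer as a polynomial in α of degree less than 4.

Multiply in GF(2)[α]: (α^2 + α)·(α^2 + 1) = α^4 + α^3 + α^2 + α.
Reduce using α^4 ≡ α^3 + α^2 + α + 1 (mod α^4 + α^3 + α^2 + α + 1).
Reduced: 1.

1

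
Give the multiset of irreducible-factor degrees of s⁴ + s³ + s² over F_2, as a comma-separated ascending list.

Write h(s) = s⁴ + s³ + s².
Roots in F_2: h(0) = 0 → root; h(1) = 1.
Linear factors from roots: (s).
Complete factorization: h(s) = (s)^2·(s² + s + 1).
Factor degrees with multiplicity: 1 + 1 + 2 = 4.

1, 1, 2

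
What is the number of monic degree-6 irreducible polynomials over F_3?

x^(3^6) − x is the product of all monic irreducibles of degree dividing 6; Möbius inversion gives N = (1/6) Σ μ(6/d)·3^d.
Divisors of 6: 1, 2, 3, 6; μ(6/d) for each: 1, -1, -1, 1.
Σ = 3^1 − 3^2 − 3^3 + 3^6 = 696.
N = 696/6 = 116.

116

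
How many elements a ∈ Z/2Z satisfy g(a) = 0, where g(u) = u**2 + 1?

Evaluate at each of the 2 elements of Z/2Z:
g(0) = 1; g(1) = 0 → root.
Roots: {1}.

1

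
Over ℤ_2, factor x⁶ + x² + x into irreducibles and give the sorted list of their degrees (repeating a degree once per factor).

1, 2, 3

Write g(x) = x⁶ + x² + x.
Roots in ℤ_2: g(0) = 0 → root; g(1) = 1.
Linear factors from roots: (x).
Complete factorization: g(x) = (x)·(x² + x + 1)·(x³ + x² + 1).
Factor degrees with multiplicity: 1 + 2 + 3 = 6.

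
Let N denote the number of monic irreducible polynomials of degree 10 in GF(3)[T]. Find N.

Gauss's count: N_{3}(10) = (1/10) Σ_{d|10} μ(10/d)·3^d.
Divisors of 10: 1, 2, 5, 10; μ(10/d) for each: 1, -1, -1, 1.
Σ = 3^1 − 3^2 − 3^5 + 3^10 = 58800.
N = 58800/10 = 5880.

5880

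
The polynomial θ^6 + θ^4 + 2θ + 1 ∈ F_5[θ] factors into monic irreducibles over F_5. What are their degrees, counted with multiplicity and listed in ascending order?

Write h(θ) = θ^6 + θ^4 + 2θ + 1.
Roots in F_5: h(0) = 1; h(1) = 0 → root; h(2) = 0 → root; h(3) = 2; h(4) = 1.
Linear factors from roots: (θ + 4), (θ + 3).
Complete factorization: h(θ) = (θ + 3)·(θ + 4)·(θ^2 + θ + 2)·(θ^2 + 2θ + 4).
Factor degrees with multiplicity: 1 + 1 + 2 + 2 = 6.

1, 1, 2, 2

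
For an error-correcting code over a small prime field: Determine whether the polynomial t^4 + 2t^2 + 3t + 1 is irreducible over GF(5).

Write f(t) = t^4 + 2t^2 + 3t + 1.
Check for roots in GF(5): f(0) = 1; f(1) = 2; f(2) = 1; f(3) = 4; f(4) = 1.
No roots, so no linear factors.
Degree-2 irreducible divisors: test the 10 monic irreducibles of degree 2 over GF(5).
None of them divide f (all give nonzero remainder).
No irreducible factor of degree ≤ 2 exists, so f is irreducible over GF(5).

Yes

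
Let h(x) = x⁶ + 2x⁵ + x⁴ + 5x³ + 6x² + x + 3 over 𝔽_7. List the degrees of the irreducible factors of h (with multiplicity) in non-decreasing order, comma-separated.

Linear factors from roots: (x + 4).
Complete factorization: h(x) = (x + 4)^2·(x² + 2x + 3)·(x² + 6x + 4).
Factor degrees with multiplicity: 1 + 1 + 2 + 2 = 6.

1, 1, 2, 2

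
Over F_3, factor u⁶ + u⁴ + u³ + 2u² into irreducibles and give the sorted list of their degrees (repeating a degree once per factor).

1, 1, 1, 3

Write h(u) = u⁶ + u⁴ + u³ + 2u².
Roots in F_3: h(0) = 0 → root; h(1) = 2; h(2) = 0 → root.
Linear factors from roots: (u), (u + 1).
Complete factorization: h(u) = (u + 1)·(u)^2·(u³ + 2u² + 2u + 2).
Factor degrees with multiplicity: 1 + 1 + 1 + 3 = 6.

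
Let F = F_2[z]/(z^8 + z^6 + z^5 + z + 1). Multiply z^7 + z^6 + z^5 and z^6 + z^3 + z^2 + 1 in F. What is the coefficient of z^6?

Multiply in F_2[z]: (z^7 + z^6 + z^5)·(z^6 + z^3 + z^2 + 1) = z^13 + z^12 + z^11 + z^10 + z^6 + z^5.
Reduce using z^8 ≡ z^6 + z^5 + z + 1 (mod z^8 + z^6 + z^5 + z + 1).
Reduced: z^4 + z^3 + 1.

0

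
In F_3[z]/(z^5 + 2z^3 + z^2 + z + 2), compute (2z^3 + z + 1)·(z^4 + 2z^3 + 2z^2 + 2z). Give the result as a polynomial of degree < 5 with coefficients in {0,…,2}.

2z^3 + z^2 + 2z + 1

Multiply in F_3[z]: (2z^3 + z + 1)·(z^4 + 2z^3 + 2z^2 + 2z) = 2z^7 + z^6 + 2z^5 + z^4 + z^3 + z^2 + 2z.
Reduce using z^5 ≡ z^3 + 2z^2 + 2z + 1 (mod z^5 + 2z^3 + z^2 + z + 2).
Reduced: 2z^3 + z^2 + 2z + 1.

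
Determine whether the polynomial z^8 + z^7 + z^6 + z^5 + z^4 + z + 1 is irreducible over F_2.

Yes

Write f(z) = z^8 + z^7 + z^6 + z^5 + z^4 + z + 1.
Check for roots in F_2: f(0) = 1; f(1) = 1.
No roots, so no linear factors.
Monic irreducibles of degree 2 over GF(2): z^2 + z + 1.
None of them divide f (all give nonzero remainder).
Monic irreducibles of degree 3 over GF(2): z^3 + z + 1, z^3 + z^2 + 1.
None of them divide f (all give nonzero remainder).
Monic irreducibles of degree 4 over GF(2): z^4 + z + 1, z^4 + z^3 + 1, z^4 + z^3 + z^2 + z + 1.
None of them divide f (all give nonzero remainder).
No irreducible factor of degree ≤ 4 exists, so f is irreducible over GF(2).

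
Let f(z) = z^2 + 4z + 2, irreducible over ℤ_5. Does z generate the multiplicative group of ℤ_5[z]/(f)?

Yes

|GF(5^2)^×| = 5^2 − 1 = 24. Prime factorization: 24 = 2^3·3.
f is primitive ⇔ z has order 24 in GF(5)[z]/(f), i.e. z^(24/q) ≠ 1 for each prime q | 24.
z^(12) mod f = 4.
z^(8) mod f = 2z + 1.
None equal 1, so z has full order 24; f is primitive.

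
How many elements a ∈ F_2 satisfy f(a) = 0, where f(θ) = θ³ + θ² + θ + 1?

Evaluate at each of the 2 elements of F_2:
f(0) = 1; f(1) = 0 → root.
Roots: {1}.

1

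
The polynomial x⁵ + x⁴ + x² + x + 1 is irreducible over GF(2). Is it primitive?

Yes

Write f(x) = x⁵ + x⁴ + x² + x + 1.
|GF(2^5)^×| = 2^5 − 1 = 31. Prime factorization: 31 = 31.
f is primitive ⇔ x has order 31 in GF(2)[x]/(f), i.e. x^(31/q) ≠ 1 for each prime q | 31.
x^(1) mod f = x.
None equal 1, so x has full order 31; f is primitive.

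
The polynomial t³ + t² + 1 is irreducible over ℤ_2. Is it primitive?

Yes

Write f(t) = t³ + t² + 1.
|GF(2^3)^×| = 2^3 − 1 = 7. Prime factorization: 7 = 7.
f is primitive ⇔ t has order 7 in GF(2)[t]/(f), i.e. t^(7/q) ≠ 1 for each prime q | 7.
t^(1) mod f = t.
None equal 1, so t has full order 7; f is primitive.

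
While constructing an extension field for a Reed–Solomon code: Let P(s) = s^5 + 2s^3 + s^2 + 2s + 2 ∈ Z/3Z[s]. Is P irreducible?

Check for roots in Z/3Z: P(0) = 2; P(1) = 2; P(2) = 1.
No roots, so no linear factors.
Monic irreducibles of degree 2 over GF(3): s^2 + 1, s^2 + s + 2, s^2 + 2s + 2.
None of them divide P (all give nonzero remainder).
No irreducible factor of degree ≤ 2 exists, so P is irreducible over GF(3).

Yes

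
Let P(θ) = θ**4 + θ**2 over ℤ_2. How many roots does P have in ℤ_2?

Evaluate at each of the 2 elements of ℤ_2:
P(0) = 0 → root; P(1) = 0 → root.
Roots: {0, 1}.

2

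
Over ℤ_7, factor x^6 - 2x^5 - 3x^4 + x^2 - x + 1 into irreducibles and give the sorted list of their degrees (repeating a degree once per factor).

1, 1, 2, 2

Write f(x) = x^6 - 2x^5 - 3x^4 + x^2 - x + 1.
Linear factors from roots: (x - 3).
Complete factorization: f(x) = (x - 3)^2·(x^2 + x + 3)·(x^2 + 3x - 1).
Factor degrees with multiplicity: 1 + 1 + 2 + 2 = 6.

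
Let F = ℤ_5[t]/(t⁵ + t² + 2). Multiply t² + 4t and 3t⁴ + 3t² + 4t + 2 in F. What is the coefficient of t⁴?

Multiply in ℤ_5[t]: (t² + 4t)·(3t⁴ + 3t² + 4t + 2) = 3t⁶ + 2t⁵ + 3t⁴ + t³ + 3t² + 3t.
Reduce using t⁵ ≡ 4t² + 3 (mod t⁵ + t² + 2).
Reduced: 3t⁴ + 3t³ + t² + 2t + 1.

3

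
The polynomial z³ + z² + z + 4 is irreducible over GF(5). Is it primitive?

Write f(z) = z³ + z² + z + 4.
|GF(5^3)^×| = 5^3 − 1 = 124. Prime factorization: 124 = 2^2·31.
f is primitive ⇔ z has order 124 in GF(5)[z]/(f), i.e. z^(124/q) ≠ 1 for each prime q | 124.
z^(62) mod f = 1
z^(4) mod f = 2z + 4.
Since z^(62) = 1, the order of z divides 62 < 124; not primitive.

No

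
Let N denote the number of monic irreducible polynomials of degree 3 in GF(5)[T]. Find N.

40

By the necklace-counting formula, N_5(3) = (1/3) Σ_{d|3} μ(3/d)·5^d.
Divisors of 3: 1, 3; μ(3/d) for each: -1, 1.
Σ = − 5^1 + 5^3 = 120.
N = 120/3 = 40.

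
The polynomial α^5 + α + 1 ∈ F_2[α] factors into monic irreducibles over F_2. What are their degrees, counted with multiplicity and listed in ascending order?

2, 3

Write f(α) = α^5 + α + 1.
Roots in F_2: f(0) = 1; f(1) = 1.
Complete factorization: f(α) = (α^2 + α + 1)·(α^3 + α^2 + 1).
Factor degrees with multiplicity: 2 + 3 = 5.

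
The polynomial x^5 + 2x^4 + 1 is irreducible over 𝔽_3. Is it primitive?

Yes

Write f(x) = x^5 + 2x^4 + 1.
|GF(3^5)^×| = 3^5 − 1 = 242. Prime factorization: 242 = 2·11^2.
f is primitive ⇔ x has order 242 in GF(3)[x]/(f), i.e. x^(242/q) ≠ 1 for each prime q | 242.
x^(121) mod f = 2.
x^(22) mod f = 2x^2 + 2x + 1.
None equal 1, so x has full order 242; f is primitive.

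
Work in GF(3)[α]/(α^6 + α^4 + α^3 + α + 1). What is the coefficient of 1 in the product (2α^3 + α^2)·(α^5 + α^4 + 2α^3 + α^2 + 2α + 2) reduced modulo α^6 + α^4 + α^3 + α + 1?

0

Multiply in GF(3)[α]: (2α^3 + α^2)·(α^5 + α^4 + 2α^3 + α^2 + 2α + 2) = 2α^8 + 2α^6 + α^5 + 2α^4 + 2α^2.
Reduce using α^6 ≡ 2α^4 + 2α^3 + 2α + 2 (mod α^6 + α^4 + α^3 + α + 1).
Reduced: 2α^5 + 2α^4 + α^3.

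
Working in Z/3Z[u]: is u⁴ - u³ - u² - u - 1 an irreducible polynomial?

Write m(u) = u⁴ - u³ - u² - u - 1.
Check for roots in Z/3Z: m(0) = 2; m(1) = 0 → root; m(2) = 1.
m(1) = 0, so (u − 1) divides m(u); m is reducible.

No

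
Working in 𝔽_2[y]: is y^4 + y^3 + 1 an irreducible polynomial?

Yes

Write m(y) = y^4 + y^3 + 1.
Check for roots in 𝔽_2: m(0) = 1; m(1) = 1.
No roots, so no linear factors.
Monic irreducibles of degree 2 over GF(2): y^2 + y + 1.
None of them divide m (all give nonzero remainder).
No irreducible factor of degree ≤ 2 exists, so m is irreducible over GF(2).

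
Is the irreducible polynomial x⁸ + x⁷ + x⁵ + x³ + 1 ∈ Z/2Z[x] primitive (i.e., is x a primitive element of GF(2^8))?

Yes

Write f(x) = x⁸ + x⁷ + x⁵ + x³ + 1.
|GF(2^8)^×| = 2^8 − 1 = 255. Prime factorization: 255 = 3·5·17.
f is primitive ⇔ x has order 255 in GF(2)[x]/(f), i.e. x^(255/q) ≠ 1 for each prime q | 255.
x^(85) mod f = x⁷ + x⁶ + x² + x.
x^(51) mod f = x⁷ + x⁶ + x⁴ + x³ + x².
x^(15) mod f = x³ + x².
None equal 1, so x has full order 255; f is primitive.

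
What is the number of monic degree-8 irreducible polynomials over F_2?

x^(2^8) − x is the product of all monic irreducibles of degree dividing 8; Möbius inversion gives N = (1/8) Σ μ(8/d)·2^d.
Divisors of 8: 1, 2, 4, 8; μ(8/d) for each: 0, 0, -1, 1.
Σ = − 2^4 + 2^8 = 240.
N = 240/8 = 30.

30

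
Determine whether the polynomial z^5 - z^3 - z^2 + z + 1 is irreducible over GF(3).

Yes

Write g(z) = z^5 - z^3 - z^2 + z + 1.
Check for roots in GF(3): g(0) = 1; g(1) = 1; g(2) = 2.
No roots, so no linear factors.
Monic irreducibles of degree 2 over GF(3): z^2 + 1, z^2 + z - 1, z^2 - z - 1.
None of them divide g (all give nonzero remainder).
No irreducible factor of degree ≤ 2 exists, so g is irreducible over GF(3).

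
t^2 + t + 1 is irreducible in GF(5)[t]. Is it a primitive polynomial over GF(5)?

Write f(t) = t^2 + t + 1.
|GF(5^2)^×| = 5^2 − 1 = 24. Prime factorization: 24 = 2^3·3.
f is primitive ⇔ t has order 24 in GF(5)[t]/(f), i.e. t^(24/q) ≠ 1 for each prime q | 24.
t^(12) mod f = 1
t^(8) mod f = 4t + 4.
Since t^(12) = 1, the order of t divides 12 < 24; not primitive.

No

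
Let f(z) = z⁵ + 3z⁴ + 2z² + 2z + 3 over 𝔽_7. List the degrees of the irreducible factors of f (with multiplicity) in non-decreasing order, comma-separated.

5

Complete factorization: f(z) = (z⁵ + 3z⁴ + 2z² + 2z + 3).
Factor degrees with multiplicity: 5 = 5.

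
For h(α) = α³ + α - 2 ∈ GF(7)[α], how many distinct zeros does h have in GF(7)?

Evaluate at each of the 7 elements of GF(7):
h(0) = 5; h(1) = 0 → root; h(2) = 1; h(3) = 0 → root; h(4) = 3; h(5) = 2; h(6) = 3.
Roots: {1, 3}.

2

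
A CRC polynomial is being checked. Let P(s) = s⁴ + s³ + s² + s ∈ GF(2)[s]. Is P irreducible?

No

Check for roots in GF(2): P(0) = 0 → root; P(1) = 0 → root.
P(0) = 0, so (s) divides P(s); P is reducible.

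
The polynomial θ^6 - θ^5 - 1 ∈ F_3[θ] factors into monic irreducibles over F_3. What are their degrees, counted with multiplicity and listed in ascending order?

6

Write f(θ) = θ^6 - θ^5 - 1.
Roots in F_3: f(0) = 2; f(1) = 2; f(2) = 1.
Complete factorization: f(θ) = (θ^6 - θ^5 - 1).
Factor degrees with multiplicity: 6 = 6.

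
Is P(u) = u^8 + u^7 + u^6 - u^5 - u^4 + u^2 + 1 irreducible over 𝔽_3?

No

Check for roots in 𝔽_3: P(0) = 1; P(1) = 0 → root; P(2) = 0 → root.
P(1) = 0, so (u − 1) divides P(u); P is reducible.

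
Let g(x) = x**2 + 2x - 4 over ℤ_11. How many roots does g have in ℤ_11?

2

Evaluate at each of the 11 elements of ℤ_11:
g(0) = 7; g(1) = 10; g(2) = 4; g(3) = 0 → root; g(4) = 9; g(5) = 9; g(6) = 0 → root; g(7) = 4; g(8) = 10; g(9) = 7; g(10) = 6.
Roots: {3, 6}.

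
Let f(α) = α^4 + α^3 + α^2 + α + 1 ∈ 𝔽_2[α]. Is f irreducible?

Check for roots in 𝔽_2: f(0) = 1; f(1) = 1.
No roots, so no linear factors.
Monic irreducibles of degree 2 over GF(2): α^2 + α + 1.
None of them divide f (all give nonzero remainder).
No irreducible factor of degree ≤ 2 exists, so f is irreducible over GF(2).

Yes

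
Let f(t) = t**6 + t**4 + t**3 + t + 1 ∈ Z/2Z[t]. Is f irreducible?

Check for roots in Z/2Z: f(0) = 1; f(1) = 1.
No roots, so no linear factors.
Monic irreducibles of degree 2 over GF(2): t**2 + t + 1.
None of them divide f (all give nonzero remainder).
Monic irreducibles of degree 3 over GF(2): t**3 + t + 1, t**3 + t**2 + 1.
None of them divide f (all give nonzero remainder).
No irreducible factor of degree ≤ 3 exists, so f is irreducible over GF(2).

Yes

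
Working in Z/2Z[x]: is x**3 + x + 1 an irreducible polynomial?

Yes

Write f(x) = x**3 + x + 1.
Check for roots in Z/2Z: f(0) = 1; f(1) = 1.
No roots. A degree-3 polynomial over a field with no linear factor is irreducible.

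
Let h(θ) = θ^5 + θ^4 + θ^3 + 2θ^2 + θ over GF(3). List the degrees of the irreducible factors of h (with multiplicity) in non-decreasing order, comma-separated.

Roots in GF(3): h(0) = 0 → root; h(1) = 0 → root; h(2) = 0 → root.
Linear factors from roots: (θ), (θ + 2), (θ + 1).
Complete factorization: h(θ) = (θ)·(θ + 1)·(θ + 2)·(θ^2 + θ + 2).
Factor degrees with multiplicity: 1 + 1 + 1 + 2 = 5.

1, 1, 1, 2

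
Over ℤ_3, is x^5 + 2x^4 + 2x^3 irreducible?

No

Write f(x) = x^5 + 2x^4 + 2x^3.
Check for roots in ℤ_3: f(0) = 0 → root; f(1) = 2; f(2) = 2.
f(0) = 0, so (x) divides f(x); f is reducible.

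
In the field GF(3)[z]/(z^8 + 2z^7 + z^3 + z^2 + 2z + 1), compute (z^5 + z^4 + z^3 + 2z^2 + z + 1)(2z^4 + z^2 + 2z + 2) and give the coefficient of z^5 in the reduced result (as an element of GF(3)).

1

Multiply in GF(3)[z]: (z^5 + z^4 + z^3 + 2z^2 + z + 1)·(2z^4 + z^2 + 2z + 2) = 2z^9 + 2z^8 + z^6 + z^5 + 2z^4 + z^3 + z^2 + z + 2.
Reduce using z^8 ≡ z^7 + 2z^3 + 2z^2 + z + 2 (mod z^8 + 2z^7 + z^3 + z^2 + 2z + 1).
Reduced: z^7 + z^6 + z^5 + z^3 + 2z^2 + 1.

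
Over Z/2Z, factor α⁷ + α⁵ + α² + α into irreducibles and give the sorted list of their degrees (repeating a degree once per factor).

1, 1, 2, 3

Write h(α) = α⁷ + α⁵ + α² + α.
Roots in Z/2Z: h(0) = 0 → root; h(1) = 0 → root.
Linear factors from roots: (α), (α + 1).
Complete factorization: h(α) = (α)·(α + 1)·(α² + α + 1)·(α³ + α + 1).
Factor degrees with multiplicity: 1 + 1 + 2 + 3 = 7.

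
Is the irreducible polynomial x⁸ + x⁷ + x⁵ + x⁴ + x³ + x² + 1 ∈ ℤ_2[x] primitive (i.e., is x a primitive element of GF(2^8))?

No

Write f(x) = x⁸ + x⁷ + x⁵ + x⁴ + x³ + x² + 1.
|GF(2^8)^×| = 2^8 − 1 = 255. Prime factorization: 255 = 3·5·17.
f is primitive ⇔ x has order 255 in GF(2)[x]/(f), i.e. x^(255/q) ≠ 1 for each prime q | 255.
x^(85) mod f = 1
x^(51) mod f = x⁷ + x⁶ + x² + 1.
x^(15) mod f = x⁷ + x⁴ + x².
Since x^(85) = 1, the order of x divides 85 < 255; not primitive.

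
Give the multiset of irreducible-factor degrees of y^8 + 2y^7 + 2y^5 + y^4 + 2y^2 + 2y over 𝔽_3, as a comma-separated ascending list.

Write h(y) = y^8 + 2y^7 + 2y^5 + y^4 + 2y^2 + 2y.
Roots in 𝔽_3: h(0) = 0 → root; h(1) = 1; h(2) = 1.
Linear factors from roots: (y).
Complete factorization: h(y) = (y)·(y^3 + 2y^2 + y + 1)·(y^4 + 2y^2 + 2).
Factor degrees with multiplicity: 1 + 3 + 4 = 8.

1, 3, 4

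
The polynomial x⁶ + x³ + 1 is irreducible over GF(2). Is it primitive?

Write f(x) = x⁶ + x³ + 1.
|GF(2^6)^×| = 2^6 − 1 = 63. Prime factorization: 63 = 3^2·7.
f is primitive ⇔ x has order 63 in GF(2)[x]/(f), i.e. x^(63/q) ≠ 1 for each prime q | 63.
x^(21) mod f = x³.
x^(9) mod f = 1
Since x^(9) = 1, the order of x divides 9 < 63; not primitive.

No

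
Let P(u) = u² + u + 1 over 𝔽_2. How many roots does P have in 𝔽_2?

0

Evaluate at each of the 2 elements of 𝔽_2:
P(0) = 1; P(1) = 1.
No element is a root.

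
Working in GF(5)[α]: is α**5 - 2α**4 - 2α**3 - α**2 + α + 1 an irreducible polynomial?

Yes

Write g(α) = α**5 - 2α**4 - 2α**3 - α**2 + α + 1.
Check for roots in GF(5): g(0) = 1; g(1) = 3; g(2) = 3; g(3) = 2; g(4) = 3.
No roots, so no linear factors.
Degree-2 irreducible divisors: test the 10 monic irreducibles of degree 2 over GF(5).
None of them divide g (all give nonzero remainder).
No irreducible factor of degree ≤ 2 exists, so g is irreducible over GF(5).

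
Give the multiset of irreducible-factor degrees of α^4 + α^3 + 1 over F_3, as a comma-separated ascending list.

Write g(α) = α^4 + α^3 + 1.
Roots in F_3: g(0) = 1; g(1) = 0 → root; g(2) = 1.
Linear factors from roots: (α - 1).
Complete factorization: g(α) = (α - 1)·(α^3 - α^2 - α - 1).
Factor degrees with multiplicity: 1 + 3 = 4.

1, 3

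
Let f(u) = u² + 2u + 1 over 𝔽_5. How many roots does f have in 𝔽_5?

Evaluate at each of the 5 elements of 𝔽_5:
f(0) = 1; f(1) = 4; f(2) = 4; f(3) = 1; f(4) = 0 → root.
Roots: {4}.

1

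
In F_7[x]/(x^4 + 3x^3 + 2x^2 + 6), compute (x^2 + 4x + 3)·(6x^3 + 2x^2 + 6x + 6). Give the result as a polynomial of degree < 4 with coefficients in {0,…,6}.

Multiply in F_7[x]: (x^2 + 4x + 3)·(6x^3 + 2x^2 + 6x + 6) = 6x^5 + 5x^4 + 4x^3 + x^2 + 4.
Reduce using x^4 ≡ 4x^3 + 5x^2 + 1 (mod x^4 + 3x^3 + 2x^2 + 6).
Reduced: 3x^3 + 6x^2 + 6x + 5.

3x^3 + 6x^2 + 6x + 5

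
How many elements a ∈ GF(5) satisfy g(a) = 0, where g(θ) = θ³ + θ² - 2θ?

3

Evaluate at each of the 5 elements of GF(5):
g(0) = 0 → root; g(1) = 0 → root; g(2) = 3; g(3) = 0 → root; g(4) = 2.
Roots: {0, 1, 3}.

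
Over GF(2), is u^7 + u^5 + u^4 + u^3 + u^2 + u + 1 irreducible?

Yes

Write h(u) = u^7 + u^5 + u^4 + u^3 + u^2 + u + 1.
Check for roots in GF(2): h(0) = 1; h(1) = 1.
No roots, so no linear factors.
Monic irreducibles of degree 2 over GF(2): u^2 + u + 1.
None of them divide h (all give nonzero remainder).
Monic irreducibles of degree 3 over GF(2): u^3 + u + 1, u^3 + u^2 + 1.
None of them divide h (all give nonzero remainder).
No irreducible factor of degree ≤ 3 exists, so h is irreducible over GF(2).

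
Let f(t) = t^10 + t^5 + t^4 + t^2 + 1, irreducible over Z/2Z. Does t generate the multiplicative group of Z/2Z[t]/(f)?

|GF(2^10)^×| = 2^10 − 1 = 1023. Prime factorization: 1023 = 3·11·31.
f is primitive ⇔ t has order 1023 in GF(2)[t]/(f), i.e. t^(1023/q) ≠ 1 for each prime q | 1023.
t^(341) mod f = t^5 + t^2.
t^(93) mod f = 1
t^(33) mod f = t^7 + t^4 + t^2.
Since t^(93) = 1, the order of t divides 93 < 1023; not primitive.

No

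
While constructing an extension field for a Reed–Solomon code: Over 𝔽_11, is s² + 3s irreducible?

No

Write f(s) = s² + 3s.
Check each element of 𝔽_11 for a root: f(0)=0, f(1)=4, f(2)=10, f(3)=7, f(4)=6, f(5)=7, f(6)=10, f(7)=4, f(8)=0, f(9)=9, f(10)=9.
f(0) = 0, so (s) divides f(s); f is reducible.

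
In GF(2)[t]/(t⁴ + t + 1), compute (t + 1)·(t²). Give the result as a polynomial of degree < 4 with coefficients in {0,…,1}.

Multiply in GF(2)[t]: (t + 1)·(t²) = t³ + t².
Reduced: t³ + t².

t^3 + t^2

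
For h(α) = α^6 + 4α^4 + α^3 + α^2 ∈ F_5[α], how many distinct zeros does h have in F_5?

Evaluate at each of the 5 elements of F_5:
h(0) = 0 → root; h(1) = 2; h(2) = 0 → root; h(3) = 4; h(4) = 0 → root.
Roots: {0, 2, 4}.

3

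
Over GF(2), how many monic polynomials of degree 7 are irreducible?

By the necklace-counting formula, N_2(7) = (1/7) Σ_{d|7} μ(7/d)·2^d.
Divisors of 7: 1, 7; μ(7/d) for each: -1, 1.
Σ = − 2^1 + 2^7 = 126.
N = 126/7 = 18.

18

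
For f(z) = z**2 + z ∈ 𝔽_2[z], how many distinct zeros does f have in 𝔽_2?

2

Evaluate at each of the 2 elements of 𝔽_2:
f(0) = 0 → root; f(1) = 0 → root.
Roots: {0, 1}.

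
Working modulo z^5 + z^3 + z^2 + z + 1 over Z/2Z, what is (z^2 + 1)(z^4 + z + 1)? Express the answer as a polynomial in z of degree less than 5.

Multiply in Z/2Z[z]: (z^2 + 1)·(z^4 + z + 1) = z^6 + z^4 + z^3 + z^2 + z + 1.
Reduce using z^5 ≡ z^3 + z^2 + z + 1 (mod z^5 + z^3 + z^2 + z + 1).
Reduced: 1.

1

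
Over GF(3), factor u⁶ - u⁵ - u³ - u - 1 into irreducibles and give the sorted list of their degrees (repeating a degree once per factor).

Write f(u) = u⁶ - u⁵ - u³ - u - 1.
Roots in GF(3): f(0) = 2; f(1) = 0 → root; f(2) = 0 → root.
Linear factors from roots: (u - 1), (u + 1).
Complete factorization: f(u) = (u + 1)^2·(u - 1)^2·(u² - u - 1).
Factor degrees with multiplicity: 1 + 1 + 1 + 1 + 2 = 6.

1, 1, 1, 1, 2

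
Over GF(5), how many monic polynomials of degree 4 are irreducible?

By the necklace-counting formula, N_5(4) = (1/4) Σ_{d|4} μ(4/d)·5^d.
Divisors of 4: 1, 2, 4; μ(4/d) for each: 0, -1, 1.
Σ = − 5^2 + 5^4 = 600.
N = 600/4 = 150.

150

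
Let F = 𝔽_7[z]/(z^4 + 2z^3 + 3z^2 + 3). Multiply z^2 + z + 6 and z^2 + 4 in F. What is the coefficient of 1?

0

Multiply in 𝔽_7[z]: (z^2 + z + 6)·(z^2 + 4) = z^4 + z^3 + 3z^2 + 4z + 3.
Reduce using z^4 ≡ 5z^3 + 4z^2 + 4 (mod z^4 + 2z^3 + 3z^2 + 3).
Reduced: 6z^3 + 4z.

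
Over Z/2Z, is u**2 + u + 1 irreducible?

Yes

Write h(u) = u**2 + u + 1.
Check for roots in Z/2Z: h(0) = 1; h(1) = 1.
No roots. A degree-2 polynomial over a field with no linear factor is irreducible.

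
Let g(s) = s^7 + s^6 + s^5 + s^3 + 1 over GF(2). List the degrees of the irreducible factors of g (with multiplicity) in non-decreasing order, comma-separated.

Roots in GF(2): g(0) = 1; g(1) = 1.
Complete factorization: g(s) = (s^2 + s + 1)^2·(s^3 + s^2 + 1).
Factor degrees with multiplicity: 2 + 2 + 3 = 7.

2, 2, 3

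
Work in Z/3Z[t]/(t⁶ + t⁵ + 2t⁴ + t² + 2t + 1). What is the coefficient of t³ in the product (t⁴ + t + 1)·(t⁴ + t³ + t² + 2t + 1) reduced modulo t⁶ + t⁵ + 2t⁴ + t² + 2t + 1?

0

Multiply in Z/3Z[t]: (t⁴ + t + 1)·(t⁴ + t³ + t² + 2t + 1) = t⁸ + t⁷ + t⁶ + 2t³ + 1.
Reduce using t⁶ ≡ 2t⁵ + t⁴ + 2t² + t + 2 (mod t⁶ + t⁵ + 2t⁴ + t² + 2t + 1).
Reduced: t⁵ + t⁴ + 2t + 2.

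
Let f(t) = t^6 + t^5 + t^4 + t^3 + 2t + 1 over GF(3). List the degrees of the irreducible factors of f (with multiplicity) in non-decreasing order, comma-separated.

Roots in GF(3): f(0) = 1; f(1) = 1; f(2) = 2.
Complete factorization: f(t) = (t^6 + t^5 + t^4 + t^3 + 2t + 1).
Factor degrees with multiplicity: 6 = 6.

6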